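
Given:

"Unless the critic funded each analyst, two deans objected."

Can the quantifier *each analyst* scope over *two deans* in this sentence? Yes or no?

No

*each analyst* occurs within the adjunct clause *unless the critic funded each analyst*.
Since the clause is an adjunct (not a complement), the Adjunct Condition blocks QR across its edge.
So *each analyst* cannot raise to a position above *two deans*.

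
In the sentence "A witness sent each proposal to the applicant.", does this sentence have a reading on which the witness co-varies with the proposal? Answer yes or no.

The paraphrase describes the scope ordering *each proposal* > *a witness*.
*each proposal* and *a witness* are in the same minimal clause.
Clause-internal QR can adjoin the lower DP above the subject, yielding the inverse reading.

Yes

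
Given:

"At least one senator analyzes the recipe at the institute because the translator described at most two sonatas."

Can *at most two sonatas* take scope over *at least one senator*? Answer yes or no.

No

The DP *at most two sonatas* is contained in the adjunct clause *because the translator described at most two sonatas*.
Scope out of an adjunct clause is unavailable: QR respects the adjunct-island constraint.
So *at most two sonatas* cannot raise to a position above *at least one senator*.
(Only the surface reading survives: one fixed senator with respect to all the relevant sonatas.)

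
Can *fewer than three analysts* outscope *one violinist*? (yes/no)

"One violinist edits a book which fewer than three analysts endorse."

*fewer than three analysts* sits inside the relative clause *which fewer than three analysts endorse* modifying *a book*.
A relative clause is a scope island — quantifier raising cannot cross its boundary.
So *fewer than three analysts* cannot raise to a position above *one violinist*.

No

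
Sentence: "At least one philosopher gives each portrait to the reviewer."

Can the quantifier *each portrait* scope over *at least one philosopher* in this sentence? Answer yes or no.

*each portrait* and *at least one philosopher* are in the same minimal clause.
Ordinary QR to a clause-peripheral position gives the wide-scope LF for the lower DP.
The sentence is scopally ambiguous between *at least one philosopher* > *each portrait* and *each portrait* > *at least one philosopher*.

Yes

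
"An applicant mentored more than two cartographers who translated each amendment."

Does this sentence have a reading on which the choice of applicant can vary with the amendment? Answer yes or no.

The described interpretation is the *each amendment* > *an applicant* scoping.
*each amendment* occurs within the relative clause *who translated each amendment* modifying *more than two cartographers*.
Quantifiers inside a relative clause are trapped there; the RC boundary blocks QR.
*each amendment* is confined to the island and cannot take scope over *an applicant*.
(Only the surface reading survives: one fixed applicant with respect to all the relevant amendments.)

No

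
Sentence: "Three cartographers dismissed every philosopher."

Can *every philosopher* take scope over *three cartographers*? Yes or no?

*every philosopher* and *three cartographers* are in the same minimal clause.
Since no island is crossed, the inverse ordering is licensed alongside surface scope.

Yes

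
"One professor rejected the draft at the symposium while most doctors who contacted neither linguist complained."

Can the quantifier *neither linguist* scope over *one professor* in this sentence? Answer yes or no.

*neither linguist* is embedded in the relative clause *who contacted neither linguist*, which is itself inside the adjunct *while most doctors who contacted neither linguist complained*.
Nested islands: the RC island is itself inside an adjunct island, so wide scope is doubly excluded.
The inverse ordering *neither linguist* > *one professor* is therefore underivable.

No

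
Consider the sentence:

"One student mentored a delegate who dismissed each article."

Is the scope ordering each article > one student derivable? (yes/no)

No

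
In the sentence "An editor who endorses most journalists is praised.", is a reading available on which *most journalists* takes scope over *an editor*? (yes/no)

No

*most journalists* is embedded in the relative clause *who endorses most journalists*.
A relative clause is a scope island — quantifier raising cannot cross its boundary.
Hence only narrow scope for *most journalists* (under *an editor*) survives.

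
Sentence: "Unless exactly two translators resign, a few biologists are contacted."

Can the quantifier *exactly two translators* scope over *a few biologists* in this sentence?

No

The DP *exactly two translators* is contained in the adjunct clause *unless exactly two translators resign*.
Adjuncts are opaque for quantifier raising; a quantifier in an adjunct stays inside it.
*exactly two translators* is confined to the island and cannot take scope over *a few biologists*.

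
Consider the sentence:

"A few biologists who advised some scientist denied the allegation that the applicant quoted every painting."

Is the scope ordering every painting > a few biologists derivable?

No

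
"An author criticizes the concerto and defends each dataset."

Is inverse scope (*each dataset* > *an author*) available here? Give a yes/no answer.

Structurally, *each dataset* is inside one conjunct of the coordinate structure (*defends each dataset*).
Coordinate structures are islands for non-across-the-board movement, QR included.
Hence only narrow scope for *each dataset* (under *an author*) survives.

No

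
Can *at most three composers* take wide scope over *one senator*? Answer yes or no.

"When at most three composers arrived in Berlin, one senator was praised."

*at most three composers* is embedded in the adjunct clause *when at most three composers arrived in Berlin*.
Adverbial clauses are not L-marked, so they are barriers for QR — the quantifier cannot escape the adjunct.
There is no licit LF on which *at most three composers* c-commands *one senator*.

No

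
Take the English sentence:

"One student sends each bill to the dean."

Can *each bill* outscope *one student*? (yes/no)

Yes

*each bill* is the matrix object and *one student* the matrix subject; the two are clausemates.
With no island boundary between them, the object can take inverse scope over the subject via ordinary QR within the clause.
Both orderings are possible: *one student* > *each bill* and *each bill* > *one student*.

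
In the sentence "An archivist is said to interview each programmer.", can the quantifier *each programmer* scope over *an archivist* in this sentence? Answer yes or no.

Yes

*each programmer* is inside a raising infinitive, which is transparent to QR (no CP barrier), so it behaves as a matrix argument.
Since no island is crossed, the inverse ordering is licensed alongside surface scope.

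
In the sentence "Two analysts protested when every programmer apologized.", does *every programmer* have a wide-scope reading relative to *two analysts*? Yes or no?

No

*every programmer* is embedded in the adjunct clause *when every programmer apologized*.
Since the clause is an adjunct (not a complement), the Adjunct Condition blocks QR across its edge.
The inverse ordering *every programmer* > *two analysts* is therefore underivable.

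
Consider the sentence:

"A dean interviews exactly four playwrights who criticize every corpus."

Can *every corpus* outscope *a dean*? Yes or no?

No

*every corpus* sits inside the relative clause *who criticize every corpus* modifying *exactly four playwrights*.
Relative clauses are scope islands: a quantifier cannot QR out of a relative clause to take scope in the matrix clause.
So *every corpus* cannot raise high enough to outscope *a dean*; only the surface ordering *a dean* > *every corpus* is available.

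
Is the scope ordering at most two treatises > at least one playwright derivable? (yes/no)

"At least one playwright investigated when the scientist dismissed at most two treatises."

Structurally, *at most two treatises* is inside the embedded question *when the scientist dismissed at most two treatises*.
Embedded wh-clauses are opaque for QR, so the quantifier stays inside the question.
Hence only narrow scope for *at most two treatises* (under *at least one playwright*) survives.
(Only the surface reading survives: one fixed playwright with respect to all the relevant treatises.)

No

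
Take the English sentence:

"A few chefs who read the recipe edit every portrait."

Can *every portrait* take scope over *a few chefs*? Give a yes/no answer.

Yes

The RC *who read the recipe* is an island, but *every portrait* is not inside it — it is the matrix object, a clausemate of *a few chefs*.
Ordinary QR to a clause-peripheral position gives the wide-scope LF for the lower DP.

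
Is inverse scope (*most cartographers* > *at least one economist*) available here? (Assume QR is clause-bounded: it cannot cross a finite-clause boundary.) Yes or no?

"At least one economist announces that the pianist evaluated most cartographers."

*most cartographers* sits inside the finite complement clause *that the pianist evaluated most cartographers*.
With QR restricted to its own tensed clause, the embedded quantifier cannot reach a matrix scope position.
The inverse ordering *most cartographers* > *at least one economist* is therefore underivable.

No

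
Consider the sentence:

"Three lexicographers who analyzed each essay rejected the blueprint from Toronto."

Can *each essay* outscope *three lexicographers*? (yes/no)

No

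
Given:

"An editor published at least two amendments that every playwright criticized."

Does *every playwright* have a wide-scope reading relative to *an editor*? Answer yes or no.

*every playwright* is embedded in the relative clause *that every playwright criticized* modifying *at least two amendments*.
Relative clauses are scope islands: a quantifier cannot QR out of a relative clause to take scope in the matrix clause.
The inverse ordering *every playwright* > *an editor* is therefore underivable.

No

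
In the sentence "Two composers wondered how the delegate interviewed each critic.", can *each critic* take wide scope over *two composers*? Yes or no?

No

*each critic* occurs within the embedded question *how the delegate interviewed each critic*.
An indirect question is a wh-island; the filled [Spec,CP] blocks QR across the CP edge.
So *each critic* cannot raise to a position above *two composers*.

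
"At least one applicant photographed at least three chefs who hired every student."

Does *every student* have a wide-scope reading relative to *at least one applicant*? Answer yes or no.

*every student* is embedded in the relative clause *who hired every student* modifying *at least three chefs*.
QR out of a relative clause is ruled out by the relative-clause island constraint.
Hence only narrow scope for *every student* (under *at least one applicant*) survives.

No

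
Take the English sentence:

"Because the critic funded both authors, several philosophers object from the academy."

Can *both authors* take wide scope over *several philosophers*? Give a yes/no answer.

*both authors* sits inside the adjunct clause *because the critic funded both authors*.
Scope out of an adjunct clause is unavailable: QR respects the adjunct-island constraint.
There is no licit LF on which *both authors* c-commands *several philosophers*.

No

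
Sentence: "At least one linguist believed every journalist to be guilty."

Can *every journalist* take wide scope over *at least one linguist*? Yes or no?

ECM infinitives lack a CP barrier, so *every journalist* can QR over the matrix subject *at least one linguist*.
No island intervenes, so both surface and inverse scope are derivable.

Yes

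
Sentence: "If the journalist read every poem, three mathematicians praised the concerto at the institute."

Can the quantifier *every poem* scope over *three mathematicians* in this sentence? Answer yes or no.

*every poem* occurs within the adjunct clause *if the journalist read every poem*.
Scope out of an adjunct clause is unavailable: QR respects the adjunct-island constraint.
So the wide-scope reading for *every poem* is blocked.

No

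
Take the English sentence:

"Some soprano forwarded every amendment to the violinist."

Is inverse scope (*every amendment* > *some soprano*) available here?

Yes

*every amendment* and *some soprano* are in the same minimal clause.
No island intervenes, so both surface and inverse scope are derivable.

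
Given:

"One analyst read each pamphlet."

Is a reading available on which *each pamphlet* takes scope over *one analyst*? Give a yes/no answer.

Yes

Both DPs are arguments of the same predicate; there is no clause or island boundary between them.
Ordinary QR to a clause-peripheral position gives the wide-scope LF for the lower DP.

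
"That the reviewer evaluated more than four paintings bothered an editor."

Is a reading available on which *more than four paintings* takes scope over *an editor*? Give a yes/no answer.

*more than four paintings* sits inside the sentential subject *that the reviewer evaluated more than four paintings*.
Subjects — clausal subjects included — are islands for extraction, and QR is no exception.
So *more than four paintings* cannot raise to a position above *an editor*.

No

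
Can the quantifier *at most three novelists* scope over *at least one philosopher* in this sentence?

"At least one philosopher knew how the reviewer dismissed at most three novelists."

No

*at most three novelists* sits inside the embedded question *how the reviewer dismissed at most three novelists*.
QR across an interrogative CP boundary is ruled out as a wh-island violation.
*at most three novelists* > *at least one philosopher* would require crossing that boundary, which is illicit.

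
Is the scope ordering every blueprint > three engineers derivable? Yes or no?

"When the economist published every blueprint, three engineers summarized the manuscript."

No

Structurally, *every blueprint* is inside the adjunct clause *when the economist published every blueprint*.
Adjuncts are opaque for quantifier raising; a quantifier in an adjunct stays inside it.
So the wide-scope reading for *every blueprint* is blocked.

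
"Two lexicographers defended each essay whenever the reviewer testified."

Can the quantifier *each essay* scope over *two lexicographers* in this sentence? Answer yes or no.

Yes

Neither queried DP is inside the adjunct, so the adjunct-island constraint does not apply.
Ordinary QR to a clause-peripheral position gives the wide-scope LF for the lower DP.
The sentence is scopally ambiguous between *two lexicographers* > *each essay* and *each essay* > *two lexicographers*.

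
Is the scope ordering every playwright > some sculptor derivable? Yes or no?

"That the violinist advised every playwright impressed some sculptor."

The DP *every playwright* is contained in the sentential subject *that the violinist advised every playwright*.
Sentential subjects are islands: a quantifier inside the subject clause cannot raise over the matrix predicate.
*every playwright* > *some sculptor* would require crossing that boundary, which is illicit.

No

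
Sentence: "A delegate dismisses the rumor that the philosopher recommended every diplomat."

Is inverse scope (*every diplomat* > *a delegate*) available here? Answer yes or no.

*every diplomat* occurs within the complex NP *the rumor that the philosopher recommended every diplomat*.
The Complex NP Constraint bars QR out of the complement clause of a noun.
So *every diplomat* cannot raise high enough to outscope *a delegate*; only the surface ordering *a delegate* > *every diplomat* is available.

No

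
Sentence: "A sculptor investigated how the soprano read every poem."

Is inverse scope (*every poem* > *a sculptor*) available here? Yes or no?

*every poem* occurs within the embedded question *how the soprano read every poem*.
Embedded wh-clauses are opaque for QR, so the quantifier stays inside the question.
The inverse ordering *every poem* > *a sculptor* is therefore underivable.

No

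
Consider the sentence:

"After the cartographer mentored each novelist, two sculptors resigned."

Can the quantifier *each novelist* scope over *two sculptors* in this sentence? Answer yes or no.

Structurally, *each novelist* is inside the adjunct clause *after the cartographer mentored each novelist*.
Adjuncts are opaque for quantifier raising; a quantifier in an adjunct stays inside it.
The ordering *each novelist* > *two sculptors* is therefore underivable.

No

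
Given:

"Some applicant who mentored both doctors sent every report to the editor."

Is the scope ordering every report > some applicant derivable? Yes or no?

*every report* sits in the matrix clause, not in the relative clause on *some applicant*.
Since no island is crossed, the inverse ordering is licensed alongside surface scope.
The sentence is scopally ambiguous between *some applicant* > *every report* and *every report* > *some applicant*.

Yes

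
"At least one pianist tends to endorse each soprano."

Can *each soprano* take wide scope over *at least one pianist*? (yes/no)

Yes

The matrix predicate is a raising verb, whose infinitival complement is not a scope island — *each soprano* can QR into the matrix clause.
QR within a single clause is free, so the lower quantifier may take scope over the higher one.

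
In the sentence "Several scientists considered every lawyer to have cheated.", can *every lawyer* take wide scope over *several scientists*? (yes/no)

Yes

*every lawyer* is the subject of an ECM infinitive — the infinitival complement of an ECM verb is not a scope island, so *every lawyer* can raise into the matrix clause.
Clause-internal QR can adjoin the lower DP above the subject, yielding the inverse reading.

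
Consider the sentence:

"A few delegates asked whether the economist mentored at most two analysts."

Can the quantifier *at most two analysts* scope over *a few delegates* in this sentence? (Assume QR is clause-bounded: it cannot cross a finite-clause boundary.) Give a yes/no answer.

The target quantifier *at most two analysts* is part of the embedded question *whether the economist mentored at most two analysts*.
QR across an interrogative CP boundary is ruled out as a wh-island violation.
So *at most two analysts* cannot raise to a position above *a few delegates*.

No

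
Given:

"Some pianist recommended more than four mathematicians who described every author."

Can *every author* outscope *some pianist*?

No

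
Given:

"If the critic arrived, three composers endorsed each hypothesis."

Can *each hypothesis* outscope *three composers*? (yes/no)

Yes

Neither queried DP is inside the adjunct, so the adjunct-island constraint does not apply.
With no island boundary between them, the object can take inverse scope over the subject via ordinary QR within the clause.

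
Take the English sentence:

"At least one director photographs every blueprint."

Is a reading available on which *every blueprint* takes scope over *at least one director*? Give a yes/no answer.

Yes

*every blueprint* and *at least one director* are in the same minimal clause.
QR within a single clause is free, so the lower quantifier may take scope over the higher one.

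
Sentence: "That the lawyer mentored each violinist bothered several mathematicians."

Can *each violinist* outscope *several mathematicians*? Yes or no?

No

The DP *each violinist* is contained in the sentential subject *that the lawyer mentored each violinist*.
Sentential subjects are islands: a quantifier inside the subject clause cannot raise over the matrix predicate.
*each violinist* is confined to the island and cannot take scope over *several mathematicians*.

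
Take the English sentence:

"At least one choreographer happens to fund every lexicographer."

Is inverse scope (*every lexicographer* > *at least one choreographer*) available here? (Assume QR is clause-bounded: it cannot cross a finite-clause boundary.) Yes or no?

*every lexicographer* is the object of the infinitival complement of a raising predicate; raising infinitives are transparent for QR, so the two DPs are in effect clausemates.
No island intervenes, so both surface and inverse scope are derivable.
So *every lexicographer* > *at least one choreographer* is among the available readings.

Yes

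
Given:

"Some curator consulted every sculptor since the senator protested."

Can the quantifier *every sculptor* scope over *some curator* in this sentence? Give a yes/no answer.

The adjunct island is irrelevant here — *every sculptor* and *some curator* are both in the matrix clause.
Nothing blocks QR of the lower DP to a position above the higher one, so inverse scope is available.
The sentence is scopally ambiguous between *some curator* > *every sculptor* and *every sculptor* > *some curator*.

Yes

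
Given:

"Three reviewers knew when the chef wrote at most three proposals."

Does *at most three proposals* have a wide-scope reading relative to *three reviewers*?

No

Structurally, *at most three proposals* is inside the embedded question *when the chef wrote at most three proposals*.
An indirect question is a wh-island; the filled [Spec,CP] blocks QR across the CP edge.
So *at most three proposals* cannot raise to a position above *three reviewers*.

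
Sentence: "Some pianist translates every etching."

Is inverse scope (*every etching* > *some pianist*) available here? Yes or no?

Yes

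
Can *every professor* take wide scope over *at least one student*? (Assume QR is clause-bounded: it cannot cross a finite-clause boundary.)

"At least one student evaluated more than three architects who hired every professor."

No

The DP *every professor* is contained in the relative clause *who hired every professor* modifying *more than three architects*.
A relative clause is a scope island — quantifier raising cannot cross its boundary.
*every professor* is confined to the island and cannot take scope over *at least one student*.
(Only the surface reading survives: one fixed student with respect to all the relevant professors.)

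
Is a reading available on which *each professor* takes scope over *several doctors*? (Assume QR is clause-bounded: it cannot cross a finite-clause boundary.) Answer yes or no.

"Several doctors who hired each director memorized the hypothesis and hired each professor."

No

*each professor* is embedded in one conjunct of the coordinate structure (*hired each professor*).
QR out of a conjunct would have to apply non-ATB, which the CSC forbids.
*each professor* is confined to the island and cannot take scope over *several doctors*.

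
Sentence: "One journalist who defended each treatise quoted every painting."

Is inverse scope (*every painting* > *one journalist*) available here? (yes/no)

The RC *who defended each treatise* is an island, but *every painting* is not inside it — it is the matrix object, a clausemate of *one journalist*.
Ordinary QR to a clause-peripheral position gives the wide-scope LF for the lower DP.
So *every painting* > *one journalist* is among the available readings.

Yes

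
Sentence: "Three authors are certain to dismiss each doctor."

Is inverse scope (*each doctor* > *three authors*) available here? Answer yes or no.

Yes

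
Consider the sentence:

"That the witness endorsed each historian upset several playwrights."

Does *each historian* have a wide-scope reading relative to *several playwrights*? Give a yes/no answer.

No

The DP *each historian* is contained in the sentential subject *that the witness endorsed each historian*.
Sentential subjects are islands: a quantifier inside the subject clause cannot raise over the matrix predicate.
*each historian* > *several playwrights* would require crossing that boundary, which is illicit.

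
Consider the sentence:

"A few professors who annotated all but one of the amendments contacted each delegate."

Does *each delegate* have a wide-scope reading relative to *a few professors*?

Yes

*each delegate* sits in the matrix clause, not in the relative clause on *a few professors*.
Nothing blocks QR of the lower DP to a position above the higher one, so inverse scope is available.
Both orderings are possible: *a few professors* > *each delegate* and *each delegate* > *a few professors*.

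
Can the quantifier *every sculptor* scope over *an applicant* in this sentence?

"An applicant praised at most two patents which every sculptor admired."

No

*every sculptor* sits inside the relative clause *which every sculptor admired* modifying *at most two patents*.
The relative clause forms an island for QR, so the quantifier is confined to the head noun's restrictor.
Hence only narrow scope for *every sculptor* (under *an applicant*) survives.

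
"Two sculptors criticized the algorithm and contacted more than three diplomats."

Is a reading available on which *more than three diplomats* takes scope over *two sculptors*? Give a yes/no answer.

No

The DP *more than three diplomats* is contained in one conjunct of the coordinate structure (*contacted more than three diplomats*).
Asymmetric QR out of one conjunct violates the Coordinate Structure Constraint.
So *more than three diplomats* cannot raise to a position above *two sculptors*.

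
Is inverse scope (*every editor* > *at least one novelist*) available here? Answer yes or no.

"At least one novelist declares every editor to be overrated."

The ECM infinitive is scope-transparent — *every editor* is free to raise above *at least one novelist*.
No island intervenes, so both surface and inverse scope are derivable.

Yes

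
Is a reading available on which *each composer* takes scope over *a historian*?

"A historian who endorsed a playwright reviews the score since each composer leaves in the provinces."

No

*each composer* occurs within the adjunct clause *since each composer leaves in the provinces*.
Adjunct clauses are scope islands: a quantifier inside an adjunct cannot raise into the matrix clause.
There is no licit LF on which *each composer* c-commands *a historian*.
(Only the surface reading survives: one fixed historian with respect to all the relevant composers.)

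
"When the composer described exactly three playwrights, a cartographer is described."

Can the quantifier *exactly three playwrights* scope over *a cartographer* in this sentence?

No

*exactly three playwrights* sits inside the adjunct clause *when the composer described exactly three playwrights*.
Scope out of an adjunct clause is unavailable: QR respects the adjunct-island constraint.
*exactly three playwrights* > *a cartographer* would require crossing that boundary, which is illicit.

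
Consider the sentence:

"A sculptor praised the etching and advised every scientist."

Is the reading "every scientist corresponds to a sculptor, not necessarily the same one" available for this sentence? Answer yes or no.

No

The described interpretation is the *every scientist* > *a sculptor* scoping.
*every scientist* occurs within one conjunct of the coordinate structure (*advised every scientist*).
Coordinate structures are islands for non-across-the-board movement, QR included.
So *every scientist* cannot raise high enough to outscope *a sculptor*; only the surface ordering *a sculptor* > *every scientist* is available.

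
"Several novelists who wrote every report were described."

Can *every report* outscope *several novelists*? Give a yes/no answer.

No

*every report* occurs within the relative clause *who wrote every report*.
Relative clauses are scope islands: a quantifier cannot QR out of a relative clause to take scope in the matrix clause.
So the wide-scope reading for *every report* is blocked.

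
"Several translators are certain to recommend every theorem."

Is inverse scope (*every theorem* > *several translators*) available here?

*every theorem* is the object of the infinitival complement of a raising predicate; raising infinitives are transparent for QR, so the two DPs are in effect clausemates.
Nothing blocks QR of the lower DP to a position above the higher one, so inverse scope is available.
Both orderings are possible: *several translators* > *every theorem* and *every theorem* > *several translators*.

Yes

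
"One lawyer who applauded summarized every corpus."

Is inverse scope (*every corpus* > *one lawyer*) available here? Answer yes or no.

*every corpus* is a matrix argument; only *one lawyer* is modified by the relative clause *who applauded*, so the RC island is irrelevant to the target quantifier.
Clause-internal QR can adjoin the lower DP above the subject, yielding the inverse reading.

Yes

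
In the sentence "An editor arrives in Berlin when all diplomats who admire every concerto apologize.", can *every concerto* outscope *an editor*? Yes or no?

No

The target quantifier *every concerto* is part of the relative clause *who admire every concerto*, which is itself inside the adjunct *when all diplomats who admire every concerto apologize*.
Nested islands: the RC island is itself inside an adjunct island, so wide scope is doubly excluded.
The inverse ordering *every concerto* > *an editor* is therefore underivable.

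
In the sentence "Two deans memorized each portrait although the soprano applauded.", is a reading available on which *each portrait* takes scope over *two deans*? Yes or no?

Yes

The adjunct island is irrelevant here — *each portrait* and *two deans* are both in the matrix clause.
No island intervenes, so both surface and inverse scope are derivable.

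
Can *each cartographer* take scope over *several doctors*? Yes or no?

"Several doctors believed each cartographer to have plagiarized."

*each cartographer* is an ECM subject; ECM complements are not islands, and the embedded quantifier may take matrix scope.
No island intervenes, so both surface and inverse scope are derivable.
The sentence is scopally ambiguous between *several doctors* > *each cartographer* and *each cartographer* > *several doctors*.

Yes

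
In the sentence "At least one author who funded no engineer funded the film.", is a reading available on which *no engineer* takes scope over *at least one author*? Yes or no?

No

Structurally, *no engineer* is inside the relative clause *who funded no engineer*.
QR out of a relative clause is ruled out by the relative-clause island constraint.
*no engineer* > *at least one author* would require crossing that boundary, which is illicit.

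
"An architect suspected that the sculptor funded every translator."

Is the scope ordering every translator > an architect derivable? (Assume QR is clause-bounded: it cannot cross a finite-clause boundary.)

No

The DP *every translator* is contained in the finite complement clause *that the sculptor funded every translator*.
QR is clause-bounded, so the finite complement is a scope island for the embedded quantifier.
*every translator* > *an architect* would require crossing that boundary, which is illicit.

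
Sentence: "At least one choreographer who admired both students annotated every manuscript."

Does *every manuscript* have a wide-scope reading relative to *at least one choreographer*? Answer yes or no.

Although the sentence contains a relative clause (*who admired both students*), *every manuscript* is outside it, in the matrix VP.
QR within a single clause is free, so the lower quantifier may take scope over the higher one.
Both orderings are possible: *at least one choreographer* > *every manuscript* and *every manuscript* > *at least one choreographer*.

Yes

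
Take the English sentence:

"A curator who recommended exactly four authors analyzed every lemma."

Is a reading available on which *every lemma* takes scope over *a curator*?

Yes

*every lemma* sits in the matrix clause, not in the relative clause on *a curator*.
QR within a single clause is free, so the lower quantifier may take scope over the higher one.
Both orderings are possible: *a curator* > *every lemma* and *every lemma* > *a curator*.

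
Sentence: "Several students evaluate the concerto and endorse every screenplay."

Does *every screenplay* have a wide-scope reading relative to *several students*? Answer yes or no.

*every screenplay* is embedded in one conjunct of the coordinate structure (*endorse every screenplay*).
QR out of a conjunct would have to apply non-ATB, which the CSC forbids.
The inverse ordering *every screenplay* > *several students* is therefore underivable.

No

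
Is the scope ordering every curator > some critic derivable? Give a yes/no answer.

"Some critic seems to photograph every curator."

Raising constructions are monoclausal for scope purposes; *every curator* is not separated from *some critic* by any island.
No island intervenes, so both surface and inverse scope are derivable.

Yes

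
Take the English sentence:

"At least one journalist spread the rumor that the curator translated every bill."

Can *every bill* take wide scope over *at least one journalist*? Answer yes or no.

No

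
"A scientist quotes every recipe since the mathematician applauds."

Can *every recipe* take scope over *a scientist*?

Yes

The adjunct island is irrelevant here — *every recipe* and *a scientist* are both in the matrix clause.
Clause-internal QR can adjoin the lower DP above the subject, yielding the inverse reading.
Both orderings are possible: *a scientist* > *every recipe* and *every recipe* > *a scientist*.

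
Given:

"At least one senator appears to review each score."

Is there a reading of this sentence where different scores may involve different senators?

Yes

The described interpretation is the *each score* > *at least one senator* scoping.
*each score* is the object of the infinitival complement of a raising predicate; raising infinitives are transparent for QR, so the two DPs are in effect clausemates.
Since no island is crossed, the inverse ordering is licensed alongside surface scope.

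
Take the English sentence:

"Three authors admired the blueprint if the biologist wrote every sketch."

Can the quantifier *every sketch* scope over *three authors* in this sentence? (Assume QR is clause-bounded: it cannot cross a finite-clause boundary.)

The target quantifier *every sketch* is part of the adjunct clause *if the biologist wrote every sketch*.
Adjunct clauses are scope islands: a quantifier inside an adjunct cannot raise into the matrix clause.
*every sketch* is confined to the island and cannot take scope over *three authors*.

No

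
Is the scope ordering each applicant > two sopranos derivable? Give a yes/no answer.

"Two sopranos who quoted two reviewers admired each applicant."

Yes

The relative clause *who quoted two reviewers* modifies *two sopranos*, but *each applicant* is not inside that relative clause — it is an argument of the matrix verb.
Nothing blocks QR of the lower DP to a position above the higher one, so inverse scope is available.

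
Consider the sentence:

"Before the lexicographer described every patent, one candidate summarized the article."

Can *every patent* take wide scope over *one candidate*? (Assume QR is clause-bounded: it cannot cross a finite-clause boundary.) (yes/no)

No

Structurally, *every patent* is inside the adjunct clause *before the lexicographer described every patent*.
The adjunct-island constraint bars QR out of an adverbial clause.
So *every patent* cannot raise to a position above *one candidate*.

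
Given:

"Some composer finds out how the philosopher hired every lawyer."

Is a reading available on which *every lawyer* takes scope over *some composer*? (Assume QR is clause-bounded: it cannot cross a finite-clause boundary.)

The DP *every lawyer* is contained in the embedded question *how the philosopher hired every lawyer*.
An indirect question is a wh-island; the filled [Spec,CP] blocks QR across the CP edge.
*every lawyer* > *some composer* would require crossing that boundary, which is illicit.
(Only the surface reading survives: one fixed composer with respect to all the relevant lawyers.)

No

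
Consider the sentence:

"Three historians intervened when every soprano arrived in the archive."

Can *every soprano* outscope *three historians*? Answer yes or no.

No

*every soprano* sits inside the adjunct clause *when every soprano arrived in the archive*.
Since the clause is an adjunct (not a complement), the Adjunct Condition blocks QR across its edge.
There is no licit LF on which *every soprano* c-commands *three historians*.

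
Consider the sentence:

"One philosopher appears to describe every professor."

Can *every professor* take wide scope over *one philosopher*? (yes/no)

Yes

*every professor* is the object of the infinitival complement of a raising predicate; raising infinitives are transparent for QR, so the two DPs are in effect clausemates.
Since no island is crossed, the inverse ordering is licensed alongside surface scope.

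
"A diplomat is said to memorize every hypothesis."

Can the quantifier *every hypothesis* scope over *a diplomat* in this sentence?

Yes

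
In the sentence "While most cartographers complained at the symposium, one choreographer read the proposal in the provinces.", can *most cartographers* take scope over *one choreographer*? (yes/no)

No

The target quantifier *most cartographers* is part of the adjunct clause *while most cartographers complained at the symposium*.
Adjunct clauses are scope islands: a quantifier inside an adjunct cannot raise into the matrix clause.
So the wide-scope reading for *most cartographers* is blocked.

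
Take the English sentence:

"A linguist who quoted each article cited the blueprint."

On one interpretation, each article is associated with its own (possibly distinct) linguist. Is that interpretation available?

That reading corresponds to *each article* > *a linguist*.
The target quantifier *each article* is part of the relative clause *who quoted each article*.
A relative clause is a scope island — quantifier raising cannot cross its boundary.
Hence only narrow scope for *each article* (under *a linguist*) survives.

No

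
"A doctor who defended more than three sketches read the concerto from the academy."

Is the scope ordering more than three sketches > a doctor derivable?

No

*more than three sketches* occurs within the relative clause *who defended more than three sketches*.
A relative clause is a scope island — quantifier raising cannot cross its boundary.
So *more than three sketches* cannot raise to a position above *a doctor*.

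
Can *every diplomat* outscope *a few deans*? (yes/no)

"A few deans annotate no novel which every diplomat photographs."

No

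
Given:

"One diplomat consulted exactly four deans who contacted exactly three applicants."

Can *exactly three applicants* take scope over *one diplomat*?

The DP *exactly three applicants* is contained in the relative clause *who contacted exactly three applicants* modifying *exactly four deans*.
Quantifiers inside a relative clause are trapped there; the RC boundary blocks QR.
So *exactly three applicants* cannot raise to a position above *one diplomat*.

No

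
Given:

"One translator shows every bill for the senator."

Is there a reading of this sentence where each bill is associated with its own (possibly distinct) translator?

The paraphrase describes the scope ordering *every bill* > *one translator*.
*every bill* and *one translator* are in the same minimal clause.
Clause-internal QR can adjoin the lower DP above the subject, yielding the inverse reading.

Yes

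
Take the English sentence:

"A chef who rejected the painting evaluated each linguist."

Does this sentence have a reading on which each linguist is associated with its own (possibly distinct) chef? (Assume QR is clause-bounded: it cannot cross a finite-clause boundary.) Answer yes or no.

Yes

The paraphrase describes the scope ordering *each linguist* > *a chef*.
The RC *who rejected the painting* is an island, but *each linguist* is not inside it — it is the matrix object, a clausemate of *a chef*.
No island intervenes, so both surface and inverse scope are derivable.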